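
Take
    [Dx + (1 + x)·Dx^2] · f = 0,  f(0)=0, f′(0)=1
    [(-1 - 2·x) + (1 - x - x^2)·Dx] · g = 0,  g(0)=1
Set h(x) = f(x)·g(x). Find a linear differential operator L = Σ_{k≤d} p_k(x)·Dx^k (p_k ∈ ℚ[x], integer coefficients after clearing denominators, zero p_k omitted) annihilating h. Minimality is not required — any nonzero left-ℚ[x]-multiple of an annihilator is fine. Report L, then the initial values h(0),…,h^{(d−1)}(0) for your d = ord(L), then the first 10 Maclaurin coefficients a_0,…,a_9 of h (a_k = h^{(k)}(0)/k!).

L = (3 + 4·x) + (1 + 7·x + 5·x^2)·Dx + (-1 + 2·x^2 + x^3)·Dx^2  (order 2).
h: a_k = 0, 1, 1/2, 11/6, 25/12, 247/60, 181/30, 1441/140, 13609/840, 13409/504, …
ICs: h(0) = 0, h′(0) = 1.

f: a_k = 0, 1, -1/2, 1/3, -1/4, 1/5, -1/6, 1/7, -1/8, 1/9, …
g: a_k = 1, 1, 2, 3, 5, 8, 13, 21, 34, 55, …
L₀ := L_f ⊗_s L_g (sym. prod.), ord ≤ 2.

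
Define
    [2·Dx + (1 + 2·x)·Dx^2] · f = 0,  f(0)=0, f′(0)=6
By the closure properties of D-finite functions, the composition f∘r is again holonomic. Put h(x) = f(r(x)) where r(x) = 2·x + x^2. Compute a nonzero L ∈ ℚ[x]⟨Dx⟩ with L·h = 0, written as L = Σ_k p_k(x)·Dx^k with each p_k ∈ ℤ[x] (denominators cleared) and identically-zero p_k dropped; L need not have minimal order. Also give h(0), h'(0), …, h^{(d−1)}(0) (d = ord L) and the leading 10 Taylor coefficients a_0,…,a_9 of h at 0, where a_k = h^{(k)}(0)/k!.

f: a_k = 0, 6, -6, 8, -12, 96/5, -32, 384/7, -96, 512/3, …
L₀ from L_f via x↦r, Dx↦r'^{-1}Dx.
L = (3 + 4·x + 2·x^2)·Dx + (1 + 5·x + 6·x^2 + 2·x^3)·Dx^2  (order 2).
h: a_k = 0, 12, -18, 40, -102, 1392/5, -792, 16224/7, -6924, 63040/3, …
ICs: h(0) = 0, h′(0) = 12.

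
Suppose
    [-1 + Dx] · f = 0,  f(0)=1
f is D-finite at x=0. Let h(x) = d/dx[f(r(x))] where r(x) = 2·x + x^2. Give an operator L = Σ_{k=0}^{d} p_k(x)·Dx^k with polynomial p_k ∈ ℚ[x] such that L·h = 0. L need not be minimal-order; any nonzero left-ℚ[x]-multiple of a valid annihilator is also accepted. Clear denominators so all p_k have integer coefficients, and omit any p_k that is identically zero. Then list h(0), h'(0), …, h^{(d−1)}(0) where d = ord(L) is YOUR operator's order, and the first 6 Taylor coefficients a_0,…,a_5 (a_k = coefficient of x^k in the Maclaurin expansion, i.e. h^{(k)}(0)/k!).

L = (3 + 4·x + 2·x^2) + (-1 - x)·Dx  (order 1).
h: a_k = 2, 6, 10, 38/3, 13, 173/15, …
ICs: h(0) = 2.

f: a_k = 1, 1, 1/2, 1/6, 1/24, 1/120, …
L₀ from L_f via x↦r, Dx↦r'^{-1}Dx.
Derive L from L₀ (diff closure).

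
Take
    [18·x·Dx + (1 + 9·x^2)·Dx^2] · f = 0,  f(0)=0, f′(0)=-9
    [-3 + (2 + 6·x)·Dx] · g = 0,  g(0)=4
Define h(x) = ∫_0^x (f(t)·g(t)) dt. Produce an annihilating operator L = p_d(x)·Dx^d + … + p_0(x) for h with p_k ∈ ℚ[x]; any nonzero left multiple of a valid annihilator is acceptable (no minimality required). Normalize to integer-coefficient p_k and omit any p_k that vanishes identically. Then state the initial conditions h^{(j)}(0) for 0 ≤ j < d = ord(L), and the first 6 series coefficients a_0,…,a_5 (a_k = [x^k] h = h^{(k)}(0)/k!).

f: a_k = 0, -9, 0, 27, 0, -729/5, …
g: a_k = 4, 6, -9/2, 27/4, -405/32, 1701/64, …
f·g: L₀ = L_f ⊗_s L_g, ord ≤ 2·1.
∫: right-multiply L₀ by Dx.
L = (27 - 108·x - 81·x^2)·Dx + (-12 + 36·x + 324·x^2 + 324·x^3)·Dx^2 + (4 + 24·x + 72·x^2 + 216·x^3 + 324·x^4)·Dx^3  (order 3).
h: a_k = 0, 0, -18, -18, 297/8, 81/4, …
ICs: h(0) = 0, h′(0) = 0, h′′(0) = -36.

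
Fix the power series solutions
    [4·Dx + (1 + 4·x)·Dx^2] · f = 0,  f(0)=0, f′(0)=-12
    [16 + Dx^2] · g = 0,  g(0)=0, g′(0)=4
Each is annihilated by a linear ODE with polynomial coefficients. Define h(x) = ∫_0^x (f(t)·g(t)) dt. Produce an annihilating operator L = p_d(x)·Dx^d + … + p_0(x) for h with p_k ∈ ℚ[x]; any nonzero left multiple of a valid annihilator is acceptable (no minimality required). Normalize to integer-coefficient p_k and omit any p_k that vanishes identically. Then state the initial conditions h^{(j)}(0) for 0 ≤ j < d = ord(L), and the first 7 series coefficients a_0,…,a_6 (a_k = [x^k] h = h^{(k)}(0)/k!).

L = (-768 + 6144·x + 77824·x^2 + 262144·x^3 + 262144·x^4)·Dx + (256 + 5120·x + 24576·x^2 + 32768·x^3)·Dx^2 + (1280·x + 10752·x^2 + 32768·x^3 + 32768·x^4)·Dx^3 + (16 + 320·x + 1536·x^2 + 2048·x^3)·Dx^4 + (3 + 56·x + 368·x^2 + 1024·x^3 + 1024·x^4)·Dx^5  (order 5).
h: a_k = 0, 0, 0, -16, 24, -128/5, 256/3, …
ICs: h(0) = 0, h′(0) = 0, h′′(0) = 0, h′′′(0) = -96, h′′′′(0) = 576.

f: a_k = 0, -12, 24, -64, 192, -3072/5, 2048, …
g: a_k = 0, 4, 0, -32/3, 0, 128/15, 0, …
Product ⇒ symmetric product L₀, ord ≤ 4.
∫: right-multiply L₀ by Dx.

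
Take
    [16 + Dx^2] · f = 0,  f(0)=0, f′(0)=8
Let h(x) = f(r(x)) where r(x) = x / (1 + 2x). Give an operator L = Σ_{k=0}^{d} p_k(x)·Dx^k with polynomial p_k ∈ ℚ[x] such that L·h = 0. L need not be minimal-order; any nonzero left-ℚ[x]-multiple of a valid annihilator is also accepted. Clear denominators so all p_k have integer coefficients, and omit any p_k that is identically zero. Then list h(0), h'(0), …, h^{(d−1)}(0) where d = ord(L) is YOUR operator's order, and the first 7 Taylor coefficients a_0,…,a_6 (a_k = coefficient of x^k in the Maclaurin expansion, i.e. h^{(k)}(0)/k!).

L = 16 + (4 + 24·x + 48·x^2 + 32·x^3)·Dx + (1 + 8·x + 24·x^2 + 32·x^3 + 16·x^4)·Dx^2  (order 2).
h: a_k = 0, 8, -16, 32/3, 64, -5504/15, 1280, …
ICs: h(0) = 0, h′(0) = 8.

f: a_k = 0, 8, 0, -64/3, 0, 256/15, 0, …
Change of var in L_f (x↦r) gives L₀.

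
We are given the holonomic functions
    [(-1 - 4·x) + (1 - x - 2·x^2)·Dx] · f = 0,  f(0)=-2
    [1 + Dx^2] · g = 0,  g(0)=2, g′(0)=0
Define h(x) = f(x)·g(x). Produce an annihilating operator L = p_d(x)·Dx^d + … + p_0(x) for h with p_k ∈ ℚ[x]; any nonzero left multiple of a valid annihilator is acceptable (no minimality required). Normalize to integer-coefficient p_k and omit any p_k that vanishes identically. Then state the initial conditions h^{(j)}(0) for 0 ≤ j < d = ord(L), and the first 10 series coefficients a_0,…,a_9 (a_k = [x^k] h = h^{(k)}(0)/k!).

f: a_k = -2, -2, -6, -10, -22, -42, -86, -170, -342, -682, …
g: a_k = 2, 0, -1, 0, 1/12, 0, -1/360, 0, 1/20160, 0, …
Sym-product of L_f,L_g gives L₀ (≤ ord 2).
L = (3 + x + 2·x^2) + (2 + 8·x)·Dx + (-1 + x + 2·x^2)·Dx^2  (order 2).
h: a_k = -4, -4, -10, -18, -229/6, -445/6, -27089/180, -53789/180, -6046153/10080, -1341169/1120, …
ICs: h(0) = -4, h′(0) = -4.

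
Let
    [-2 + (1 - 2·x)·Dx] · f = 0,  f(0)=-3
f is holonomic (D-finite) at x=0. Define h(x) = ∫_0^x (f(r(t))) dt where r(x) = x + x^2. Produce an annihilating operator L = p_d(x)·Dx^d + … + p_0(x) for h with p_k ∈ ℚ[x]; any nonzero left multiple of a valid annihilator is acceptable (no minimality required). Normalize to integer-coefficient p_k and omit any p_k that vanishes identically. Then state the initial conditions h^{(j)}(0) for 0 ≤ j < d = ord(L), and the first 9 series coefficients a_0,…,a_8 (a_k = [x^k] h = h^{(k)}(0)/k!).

f: a_k = -3, -6, -12, -24, -48, -96, -192, -384, -768, …
Substitute x→r, Dx→(1/r')Dx; clear ⇒ L₀.
h=∫₀ˣh₀: take L = L₀·Dx.
L = (2 + 4·x)·Dx + (-1 + 2·x + 2·x^2)·Dx^2  (order 2).
h: a_k = 0, -3, -3, -6, -12, -132/5, -60, -984/7, -336, …
ICs: h(0) = 0, h′(0) = -3.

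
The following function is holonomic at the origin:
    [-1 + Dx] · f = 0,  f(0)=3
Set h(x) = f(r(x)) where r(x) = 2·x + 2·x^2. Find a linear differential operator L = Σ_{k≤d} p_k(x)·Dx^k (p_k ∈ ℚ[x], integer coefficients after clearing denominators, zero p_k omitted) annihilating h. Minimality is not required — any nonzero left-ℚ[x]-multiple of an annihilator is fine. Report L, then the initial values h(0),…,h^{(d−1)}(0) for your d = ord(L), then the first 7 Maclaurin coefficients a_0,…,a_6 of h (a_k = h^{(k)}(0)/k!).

f: a_k = 3, 3, 3/2, 1/2, 1/8, 1/40, 1/240, …
h₀=f(r): pull back L_f along r ⇒ L₀.
L = (-2 - 4·x) + Dx  (order 1).
h: a_k = 3, 6, 12, 16, 20, 104/5, 304/15, …
ICs: h(0) = 3.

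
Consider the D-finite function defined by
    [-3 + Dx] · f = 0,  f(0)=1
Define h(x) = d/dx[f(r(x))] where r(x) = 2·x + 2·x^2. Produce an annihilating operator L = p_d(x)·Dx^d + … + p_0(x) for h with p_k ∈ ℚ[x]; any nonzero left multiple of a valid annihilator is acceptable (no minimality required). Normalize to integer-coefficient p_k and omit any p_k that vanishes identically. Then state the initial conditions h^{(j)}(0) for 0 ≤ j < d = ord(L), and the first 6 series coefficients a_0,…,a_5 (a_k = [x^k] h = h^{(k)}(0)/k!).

f: a_k = 1, 3, 9/2, 9/2, 27/8, 81/40, …
f∘r: x↦r, Dx↦Dx/r' in L_f ⇒ L₀.
h₀' ⇒ L via d/dx closure of L₀.
L = (8 + 24·x + 24·x^2) + (-1 - 2·x)·Dx  (order 1).
h: a_k = 6, 48, 216, 720, 1944, 22464/5, …
ICs: h(0) = 6.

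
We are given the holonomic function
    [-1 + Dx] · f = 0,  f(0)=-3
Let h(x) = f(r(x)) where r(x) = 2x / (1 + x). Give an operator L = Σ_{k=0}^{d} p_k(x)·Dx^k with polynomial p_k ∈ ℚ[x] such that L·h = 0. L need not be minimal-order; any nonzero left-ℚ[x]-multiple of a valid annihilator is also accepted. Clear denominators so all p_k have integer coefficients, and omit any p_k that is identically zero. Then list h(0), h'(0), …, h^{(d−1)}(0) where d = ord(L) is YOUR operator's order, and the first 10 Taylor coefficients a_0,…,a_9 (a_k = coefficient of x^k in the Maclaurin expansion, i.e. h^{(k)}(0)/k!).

L = -2 + (1 + 2·x + x^2)·Dx  (order 1).
h: a_k = -3, -6, 0, 2, -2, 6/5, -4/15, -10/21, 32/35, -142/135, …
ICs: h(0) = -3.

f: a_k = -3, -3, -3/2, -1/2, -1/8, -1/40, -1/240, -1/1680, -1/13440, -1/120960, …
h₀=f(r): pull back L_f along r ⇒ L₀.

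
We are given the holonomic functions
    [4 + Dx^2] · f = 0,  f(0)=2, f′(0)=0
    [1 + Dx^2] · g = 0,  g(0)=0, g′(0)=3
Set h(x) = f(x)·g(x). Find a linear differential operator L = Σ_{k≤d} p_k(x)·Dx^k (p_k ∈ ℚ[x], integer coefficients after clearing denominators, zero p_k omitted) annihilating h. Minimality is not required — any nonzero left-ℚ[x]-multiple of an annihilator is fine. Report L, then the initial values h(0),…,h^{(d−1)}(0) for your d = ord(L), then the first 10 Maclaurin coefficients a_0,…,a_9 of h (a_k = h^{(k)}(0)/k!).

L = 9 + 10·Dx^2 + Dx^4  (order 4).
h: a_k = 0, 6, 0, -13, 0, 121/20, 0, -1093/840, 0, 9841/60480, …
ICs: h(0) = 0, h′(0) = 6, h′′(0) = 0, h′′′(0) = -78.

f: a_k = 2, 0, -4, 0, 4/3, 0, -8/45, 0, 4/315, 0, …
g: a_k = 0, 3, 0, -1/2, 0, 1/40, 0, -1/1680, 0, 1/120960, …
Product ⇒ symmetric product L₀, ord ≤ 4.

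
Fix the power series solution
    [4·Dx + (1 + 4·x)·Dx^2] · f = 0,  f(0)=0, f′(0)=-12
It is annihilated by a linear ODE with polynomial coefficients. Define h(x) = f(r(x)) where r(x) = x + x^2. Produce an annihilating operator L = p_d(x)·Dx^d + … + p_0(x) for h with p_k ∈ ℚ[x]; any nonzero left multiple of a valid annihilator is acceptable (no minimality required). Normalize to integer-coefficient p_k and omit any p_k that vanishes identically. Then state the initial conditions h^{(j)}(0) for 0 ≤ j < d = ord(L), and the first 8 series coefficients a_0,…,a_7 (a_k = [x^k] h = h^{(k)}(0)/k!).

f: a_k = 0, -12, 24, -64, 192, -3072/5, 2048, -49152/7, …
Substitute x→r, Dx→(1/r')Dx; clear ⇒ L₀.
L = 2·Dx + (1 + 2·x)·Dx^2  (order 2).
h: a_k = 0, -12, 12, -16, 24, -192/5, 64, -768/7, …
ICs: h(0) = 0, h′(0) = -12.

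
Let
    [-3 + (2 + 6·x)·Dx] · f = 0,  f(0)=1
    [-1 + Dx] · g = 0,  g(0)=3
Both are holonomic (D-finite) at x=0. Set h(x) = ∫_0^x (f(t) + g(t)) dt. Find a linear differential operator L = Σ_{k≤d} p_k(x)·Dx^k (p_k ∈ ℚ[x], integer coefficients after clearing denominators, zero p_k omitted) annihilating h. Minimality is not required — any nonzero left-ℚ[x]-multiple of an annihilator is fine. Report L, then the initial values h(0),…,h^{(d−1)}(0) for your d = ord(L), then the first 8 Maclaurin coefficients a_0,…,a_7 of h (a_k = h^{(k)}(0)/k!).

f: a_k = 1, 3/2, -9/8, 27/16, -405/128, 1701/256, -15309/1024, 72171/2048, …
g: a_k = 3, 3, 3/2, 1/2, 1/8, 1/40, 1/240, 1/1680, …
Weyl lclm of L_f,L_g ⇒ L₀ (ord ≤ 2).
Integrate: L := L₀·Dx.
L = (15 + 18·x)·Dx + (-13 - 24·x - 36·x^2)·Dx^2 + (-2 + 6·x + 36·x^2)·Dx^3  (order 3).
h: a_k = 0, 4, 9/4, 1/8, 35/64, -389/640, 8537/7680, -229571/107520, …
ICs: h(0) = 0, h′(0) = 4, h′′(0) = 9/2.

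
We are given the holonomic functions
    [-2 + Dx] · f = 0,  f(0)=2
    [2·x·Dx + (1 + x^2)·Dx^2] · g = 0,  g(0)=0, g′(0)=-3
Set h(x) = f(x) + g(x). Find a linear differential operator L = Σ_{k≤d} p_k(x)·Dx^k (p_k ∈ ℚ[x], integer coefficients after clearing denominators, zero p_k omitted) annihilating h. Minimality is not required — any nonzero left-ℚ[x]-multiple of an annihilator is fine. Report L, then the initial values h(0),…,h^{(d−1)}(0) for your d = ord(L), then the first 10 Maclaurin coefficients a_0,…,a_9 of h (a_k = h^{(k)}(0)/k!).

f: a_k = 2, 4, 4, 8/3, 4/3, 8/15, 8/45, 16/315, 4/315, 8/2835, …
g: a_k = 0, -3, 0, 1, 0, -3/5, 0, 3/7, 0, -1/3, …
Sum ⇒ L₀ = lclm(L_f,L_g) in ℚ(x)⟨Dx⟩.
L = (2 - 4·x - 6·x^2 - 4·x^3)·Dx + (-3 - x^2 - 2·x^4)·Dx^2 + (1 + x + 2·x^2 + x^3 + x^4)·Dx^3  (order 3).
h: a_k = 2, 1, 4, 11/3, 4/3, -1/15, 8/45, 151/315, 4/315, -937/2835, …
ICs: h(0) = 2, h′(0) = 1, h′′(0) = 8.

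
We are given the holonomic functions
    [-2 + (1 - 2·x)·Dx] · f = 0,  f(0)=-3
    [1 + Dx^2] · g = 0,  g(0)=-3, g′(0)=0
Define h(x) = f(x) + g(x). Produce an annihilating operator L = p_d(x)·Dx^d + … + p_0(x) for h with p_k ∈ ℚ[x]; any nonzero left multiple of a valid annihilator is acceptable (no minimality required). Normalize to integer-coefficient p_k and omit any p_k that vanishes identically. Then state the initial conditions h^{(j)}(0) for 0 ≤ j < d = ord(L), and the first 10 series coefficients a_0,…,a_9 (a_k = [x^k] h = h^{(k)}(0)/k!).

L = (50 - 8·x + 8·x^2) + (-9 + 22·x - 12·x^2 + 8·x^3)·Dx + (50 - 8·x + 8·x^2)·Dx^2 + (-9 + 22·x - 12·x^2 + 8·x^3)·Dx^3  (order 3).
h: a_k = -6, -6, -21/2, -24, -385/8, -96, -46079/240, -384, -10321921/13440, -1536, …
ICs: h(0) = -6, h′(0) = -6, h′′(0) = -21.

f: a_k = -3, -6, -12, -24, -48, -96, -192, -384, -768, -1536, …
g: a_k = -3, 0, 3/2, 0, -1/8, 0, 1/240, 0, -1/13440, 0, …
h₀=f+g: left-lcm gives L₀, ord ≤ 3.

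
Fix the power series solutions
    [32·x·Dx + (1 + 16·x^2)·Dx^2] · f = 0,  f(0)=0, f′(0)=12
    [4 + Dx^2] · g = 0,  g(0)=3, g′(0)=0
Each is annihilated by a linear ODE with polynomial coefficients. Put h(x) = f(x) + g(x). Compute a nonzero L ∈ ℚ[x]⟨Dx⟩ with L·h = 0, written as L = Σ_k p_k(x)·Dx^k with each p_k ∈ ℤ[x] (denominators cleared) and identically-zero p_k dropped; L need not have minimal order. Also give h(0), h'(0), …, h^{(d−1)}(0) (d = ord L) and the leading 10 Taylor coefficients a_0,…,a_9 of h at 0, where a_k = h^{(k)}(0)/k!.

L = (-6016·x + 102400·x^3 + 32768·x^5)·Dx + (-28 + 1216·x^2 + 27648·x^4 + 16384·x^6)·Dx^2 + (-1504·x + 25600·x^3 + 8192·x^5)·Dx^3 + (-7 + 304·x^2 + 6912·x^4 + 4096·x^6)·Dx^4  (order 4).
h: a_k = 3, 12, -6, -64, 2, 3072/5, -4/15, -49152/7, 2/105, 262144/3, …
ICs: h(0) = 3, h′(0) = 12, h′′(0) = -12, h′′′(0) = -384.

f: a_k = 0, 12, 0, -64, 0, 3072/5, 0, -49152/7, 0, 262144/3, …
g: a_k = 3, 0, -6, 0, 2, 0, -4/15, 0, 2/105, 0, …
L₀ := lclm(L_f,L_g); ord L₀ ≤ 2+2.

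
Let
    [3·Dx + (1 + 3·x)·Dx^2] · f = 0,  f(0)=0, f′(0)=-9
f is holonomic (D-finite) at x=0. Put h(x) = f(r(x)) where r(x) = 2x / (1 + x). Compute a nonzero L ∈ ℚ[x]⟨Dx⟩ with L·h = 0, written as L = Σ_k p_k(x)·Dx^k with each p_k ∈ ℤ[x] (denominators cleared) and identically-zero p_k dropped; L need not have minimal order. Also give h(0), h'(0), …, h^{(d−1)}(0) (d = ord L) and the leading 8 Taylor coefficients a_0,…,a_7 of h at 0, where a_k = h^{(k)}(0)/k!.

L = (8 + 14·x)·Dx + (1 + 8·x + 7·x^2)·Dx^2  (order 2).
h: a_k = 0, -18, 72, -342, 1800, -50418/5, 58824, -2470626/7, …
ICs: h(0) = 0, h′(0) = -18.

f: a_k = 0, -9, 27/2, -27, 243/4, -729/5, 729/2, -6561/7, …
L₀ from L_f via x↦r, Dx↦r'^{-1}Dx.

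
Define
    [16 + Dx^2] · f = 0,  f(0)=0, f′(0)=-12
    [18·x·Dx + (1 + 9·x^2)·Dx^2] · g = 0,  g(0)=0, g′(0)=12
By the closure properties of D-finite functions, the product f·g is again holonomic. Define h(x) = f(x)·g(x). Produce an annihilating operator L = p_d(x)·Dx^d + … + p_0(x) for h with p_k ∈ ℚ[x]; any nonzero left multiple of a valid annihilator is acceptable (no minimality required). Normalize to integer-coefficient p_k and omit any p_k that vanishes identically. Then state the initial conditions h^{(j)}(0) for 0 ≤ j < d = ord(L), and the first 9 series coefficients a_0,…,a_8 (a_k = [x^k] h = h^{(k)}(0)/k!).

f: a_k = 0, -12, 0, 32, 0, -128/5, 0, 1024/105, 0, …
g: a_k = 0, 12, 0, -36, 0, 972/5, 0, -8748/7, 0, …
h₀=f·g: eliminate ⇒ L₀, order ≤ 2·2.
L = (20800 + 494784·x^2 + 2923776·x^4 + 11943936·x^6 + 26873856·x^8) + (19584·x + 342144·x^3 + 2239488·x^5 + 6718464·x^7)·Dx + (1700 + 42732·x^2 + 318816·x^4 + 1492992·x^6 + 3359232·x^8)·Dx^2 + (1224·x + 21384·x^3 + 139968·x^5 + 419904·x^7)·Dx^3 + (25 + 738·x^2 + 8505·x^4 + 46656·x^6 + 104976·x^8)·Dx^4  (order 4).
h: a_k = 0, 0, -144, 0, 816, 0, -3792, 0, 22256, …
ICs: h(0) = 0, h′(0) = 0, h′′(0) = -288, h′′′(0) = 0.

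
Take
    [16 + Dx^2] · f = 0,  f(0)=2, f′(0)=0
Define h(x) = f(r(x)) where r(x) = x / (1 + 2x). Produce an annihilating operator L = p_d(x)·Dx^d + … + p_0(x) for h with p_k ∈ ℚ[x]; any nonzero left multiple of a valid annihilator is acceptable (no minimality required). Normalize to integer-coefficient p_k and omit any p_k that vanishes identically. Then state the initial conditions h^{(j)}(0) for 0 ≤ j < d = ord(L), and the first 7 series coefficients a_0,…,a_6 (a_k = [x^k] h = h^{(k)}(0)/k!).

f: a_k = 2, 0, -16, 0, 64/3, 0, -512/45, …
Change of var in L_f (x↦r) gives L₀.
L = 16 + (4 + 24·x + 48·x^2 + 32·x^3)·Dx + (1 + 8·x + 24·x^2 + 32·x^3 + 16·x^4)·Dx^2  (order 2).
h: a_k = 2, 0, -16, 64, -512/3, 1024/3, -19712/45, …
ICs: h(0) = 2, h′(0) = 0.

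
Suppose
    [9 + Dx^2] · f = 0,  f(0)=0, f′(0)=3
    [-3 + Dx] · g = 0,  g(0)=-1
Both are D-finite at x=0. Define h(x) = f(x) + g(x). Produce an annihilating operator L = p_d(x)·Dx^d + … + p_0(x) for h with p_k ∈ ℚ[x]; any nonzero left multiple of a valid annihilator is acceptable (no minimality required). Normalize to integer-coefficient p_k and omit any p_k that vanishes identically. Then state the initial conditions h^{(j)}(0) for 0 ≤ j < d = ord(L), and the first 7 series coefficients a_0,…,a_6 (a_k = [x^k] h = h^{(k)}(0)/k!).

f: a_k = 0, 3, 0, -9/2, 0, 81/40, 0, …
g: a_k = -1, -3, -9/2, -9/2, -27/8, -81/40, -81/80, …
h₀=f+g: left-lcm gives L₀, ord ≤ 3.
L = -27 + 9·Dx - 3·Dx^2 + Dx^3  (order 3).
h: a_k = -1, 0, -9/2, -9, -27/8, 0, -81/80, …
ICs: h(0) = -1, h′(0) = 0, h′′(0) = -9.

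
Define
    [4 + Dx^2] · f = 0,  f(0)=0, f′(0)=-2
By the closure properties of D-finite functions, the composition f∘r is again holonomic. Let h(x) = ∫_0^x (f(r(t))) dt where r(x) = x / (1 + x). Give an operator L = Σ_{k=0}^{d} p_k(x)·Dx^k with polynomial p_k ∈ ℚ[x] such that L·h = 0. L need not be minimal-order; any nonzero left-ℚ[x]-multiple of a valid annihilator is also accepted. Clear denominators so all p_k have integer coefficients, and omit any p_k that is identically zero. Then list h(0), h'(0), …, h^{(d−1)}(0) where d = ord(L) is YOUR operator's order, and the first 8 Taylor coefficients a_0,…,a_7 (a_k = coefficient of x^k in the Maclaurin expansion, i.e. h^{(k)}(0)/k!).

L = 4·Dx + (2 + 6·x + 6·x^2 + 2·x^3)·Dx^2 + (1 + 4·x + 6·x^2 + 4·x^3 + x^4)·Dx^3  (order 3).
h: a_k = 0, 0, -1, 2/3, -1/6, -2/5, 43/45, -10/7, …
ICs: h(0) = 0, h′(0) = 0, h′′(0) = -2.

f: a_k = 0, -2, 0, 4/3, 0, -4/15, 0, 8/315, …
f∘r: x↦r, Dx↦Dx/r' in L_f ⇒ L₀.
∫: right-multiply L₀ by Dx.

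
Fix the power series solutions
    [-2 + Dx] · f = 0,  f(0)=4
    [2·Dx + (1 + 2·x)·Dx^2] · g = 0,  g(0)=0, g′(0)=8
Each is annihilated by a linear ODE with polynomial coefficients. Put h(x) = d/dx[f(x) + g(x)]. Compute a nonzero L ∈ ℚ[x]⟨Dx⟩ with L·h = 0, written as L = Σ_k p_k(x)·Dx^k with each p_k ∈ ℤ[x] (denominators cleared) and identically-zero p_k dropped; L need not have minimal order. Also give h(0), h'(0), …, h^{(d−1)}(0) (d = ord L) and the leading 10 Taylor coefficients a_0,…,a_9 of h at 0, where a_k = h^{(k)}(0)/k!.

f: a_k = 4, 8, 8, 16/3, 8/3, 16/15, 16/45, 32/315, 8/315, 16/2835, …
g: a_k = 0, 8, -8, 32/3, -16, 128/5, -128/3, 512/7, -128, 2048/9, …
L₀ := lclm(L_f,L_g); ord L₀ ≤ 1+2.
h=h₀': d/dx-closure on L₀ ⇒ L.
L = (-6 - 4·x) + (1 - 4·x - 4·x^2)·Dx + (1 + 3·x + 2·x^2)·Dx^2  (order 2).
h: a_k = 16, 0, 48, -160/3, 400/3, -3808/15, 23072/45, -322496/315, 645136/315, -11612128/2835, …
ICs: h(0) = 16, h′(0) = 0.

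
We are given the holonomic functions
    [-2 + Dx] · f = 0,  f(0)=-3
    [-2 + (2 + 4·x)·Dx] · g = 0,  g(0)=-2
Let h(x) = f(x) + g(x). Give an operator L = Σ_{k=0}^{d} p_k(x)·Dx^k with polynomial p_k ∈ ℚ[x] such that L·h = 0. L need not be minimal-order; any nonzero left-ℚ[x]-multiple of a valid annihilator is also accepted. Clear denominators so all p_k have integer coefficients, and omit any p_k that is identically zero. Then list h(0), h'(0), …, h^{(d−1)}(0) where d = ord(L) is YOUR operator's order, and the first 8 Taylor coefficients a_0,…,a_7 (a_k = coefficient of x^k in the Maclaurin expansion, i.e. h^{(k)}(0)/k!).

f: a_k = -3, -6, -6, -4, -2, -4/5, -4/15, -8/105, …
g: a_k = -2, -2, 1, -1, 5/4, -7/4, 21/8, -33/8, …
Weyl lclm of L_f,L_g ⇒ L₀ (ord ≤ 2).
L = (6 + 8·x) + (-5 - 16·x - 16·x^2)·Dx + (1 + 6·x + 8·x^2)·Dx^2  (order 2).
h: a_k = -5, -8, -5, -5, -3/4, -51/20, 283/120, -3529/840, …
ICs: h(0) = -5, h′(0) = -8.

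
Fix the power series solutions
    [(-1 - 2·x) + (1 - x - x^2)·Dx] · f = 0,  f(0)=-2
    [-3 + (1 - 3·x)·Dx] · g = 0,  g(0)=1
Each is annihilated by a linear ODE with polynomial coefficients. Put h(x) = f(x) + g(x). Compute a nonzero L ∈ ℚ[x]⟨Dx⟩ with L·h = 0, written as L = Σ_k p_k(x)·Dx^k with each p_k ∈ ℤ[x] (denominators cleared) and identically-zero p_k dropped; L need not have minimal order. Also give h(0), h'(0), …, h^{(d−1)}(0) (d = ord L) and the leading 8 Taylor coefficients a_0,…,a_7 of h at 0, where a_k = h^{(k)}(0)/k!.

L = (-6 - 36·x + 18·x^2 - 18·x^3) + (14 - 18·x - 24·x^2 + 18·x^3 - 36·x^4)·Dx + (-2 + 10·x - 15·x^2 + 10·x^3 - 9·x^5)·Dx^2  (order 2).
h: a_k = -1, 1, 5, 21, 71, 227, 703, 2145, …
ICs: h(0) = -1, h′(0) = 1.

f: a_k = -2, -2, -4, -6, -10, -16, -26, -42, …
g: a_k = 1, 3, 9, 27, 81, 243, 729, 2187, …
h₀=f+g: left-lcm gives L₀, ord ≤ 2.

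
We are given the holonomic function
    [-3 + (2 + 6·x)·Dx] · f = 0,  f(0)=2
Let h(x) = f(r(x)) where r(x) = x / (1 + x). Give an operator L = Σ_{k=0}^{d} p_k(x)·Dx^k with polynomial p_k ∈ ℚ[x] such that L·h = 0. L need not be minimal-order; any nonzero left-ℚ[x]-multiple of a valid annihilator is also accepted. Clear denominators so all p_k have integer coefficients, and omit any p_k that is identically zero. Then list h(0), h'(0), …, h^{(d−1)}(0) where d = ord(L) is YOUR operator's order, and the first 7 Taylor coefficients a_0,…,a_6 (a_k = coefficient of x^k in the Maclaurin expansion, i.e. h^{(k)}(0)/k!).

L = -3 + (2 + 10·x + 8·x^2)·Dx  (order 1).
h: a_k = 2, 3, -21/4, 87/8, -1677/64, 9069/128, -106305/512, …
ICs: h(0) = 2.

f: a_k = 2, 3, -9/4, 27/8, -405/64, 1701/128, -15309/512, …
Change of var in L_f (x↦r) gives L₀.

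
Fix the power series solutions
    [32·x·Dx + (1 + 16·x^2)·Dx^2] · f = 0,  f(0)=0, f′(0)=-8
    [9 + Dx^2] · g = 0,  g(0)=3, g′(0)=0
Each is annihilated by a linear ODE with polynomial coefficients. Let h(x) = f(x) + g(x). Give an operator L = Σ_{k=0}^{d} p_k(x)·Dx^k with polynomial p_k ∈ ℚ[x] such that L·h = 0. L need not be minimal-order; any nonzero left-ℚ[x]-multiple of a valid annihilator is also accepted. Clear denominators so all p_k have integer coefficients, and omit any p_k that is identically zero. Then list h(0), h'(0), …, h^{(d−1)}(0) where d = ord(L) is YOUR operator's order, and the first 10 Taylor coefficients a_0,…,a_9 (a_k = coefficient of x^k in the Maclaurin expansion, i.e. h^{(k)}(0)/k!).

L = (-52704·x + 967680·x^3 + 663552·x^5)·Dx + (-207 + 13104·x^2 + 283392·x^4 + 331776·x^6)·Dx^2 + (-5856·x + 107520·x^3 + 73728·x^5)·Dx^3 + (-23 + 1456·x^2 + 31488·x^4 + 36864·x^6)·Dx^4  (order 4).
h: a_k = 3, -8, -27/2, 128/3, 81/8, -2048/5, -243/80, 32768/7, 2187/4480, -524288/9, …
ICs: h(0) = 3, h′(0) = -8, h′′(0) = -27, h′′′(0) = 256.

f: a_k = 0, -8, 0, 128/3, 0, -2048/5, 0, 32768/7, 0, -524288/9, …
g: a_k = 3, 0, -27/2, 0, 81/8, 0, -243/80, 0, 2187/4480, 0, …
Weyl lclm of L_f,L_g ⇒ L₀ (ord ≤ 4).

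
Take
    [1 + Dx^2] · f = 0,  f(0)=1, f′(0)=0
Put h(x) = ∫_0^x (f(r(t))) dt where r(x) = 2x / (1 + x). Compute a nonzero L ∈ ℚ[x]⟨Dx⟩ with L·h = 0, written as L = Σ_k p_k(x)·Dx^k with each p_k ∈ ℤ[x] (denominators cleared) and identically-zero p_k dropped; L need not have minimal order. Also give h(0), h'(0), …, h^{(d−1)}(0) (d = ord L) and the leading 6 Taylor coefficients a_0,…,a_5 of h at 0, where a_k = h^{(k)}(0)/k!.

L = 4·Dx + (2 + 6·x + 6·x^2 + 2·x^3)·Dx^2 + (1 + 4·x + 6·x^2 + 4·x^3 + x^4)·Dx^3  (order 3).
h: a_k = 0, 1, 0, -2/3, 1, -16/15, …
ICs: h(0) = 0, h′(0) = 1, h′′(0) = 0.

f: a_k = 1, 0, -1/2, 0, 1/24, 0, …
f∘r: x↦r, Dx↦Dx/r' in L_f ⇒ L₀.
h=∫₀ˣh₀: take L = L₀·Dx.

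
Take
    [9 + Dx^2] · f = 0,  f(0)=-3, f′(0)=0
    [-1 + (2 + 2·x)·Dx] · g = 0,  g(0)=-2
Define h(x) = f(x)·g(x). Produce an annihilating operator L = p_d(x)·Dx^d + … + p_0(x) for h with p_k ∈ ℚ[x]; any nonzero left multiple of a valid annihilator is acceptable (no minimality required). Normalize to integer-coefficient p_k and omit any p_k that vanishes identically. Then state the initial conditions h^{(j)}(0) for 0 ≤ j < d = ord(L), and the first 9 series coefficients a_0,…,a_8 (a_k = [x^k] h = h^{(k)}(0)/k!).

L = (39 + 72·x + 36·x^2) + (-4 - 4·x)·Dx + (4 + 8·x + 4·x^2)·Dx^2  (order 2).
h: a_k = 6, 3, -111/4, -105/8, 1497/64, 1101/128, -19647/2560, -12357/5120, 814203/573440, …
ICs: h(0) = 6, h′(0) = 3.

f: a_k = -3, 0, 27/2, 0, -81/8, 0, 243/80, 0, -2187/4480, …
g: a_k = -2, -1, 1/4, -1/8, 5/64, -7/128, 21/512, -33/1024, 429/16384, …
f·g: L₀ = L_f ⊗_s L_g, ord ≤ 2·1.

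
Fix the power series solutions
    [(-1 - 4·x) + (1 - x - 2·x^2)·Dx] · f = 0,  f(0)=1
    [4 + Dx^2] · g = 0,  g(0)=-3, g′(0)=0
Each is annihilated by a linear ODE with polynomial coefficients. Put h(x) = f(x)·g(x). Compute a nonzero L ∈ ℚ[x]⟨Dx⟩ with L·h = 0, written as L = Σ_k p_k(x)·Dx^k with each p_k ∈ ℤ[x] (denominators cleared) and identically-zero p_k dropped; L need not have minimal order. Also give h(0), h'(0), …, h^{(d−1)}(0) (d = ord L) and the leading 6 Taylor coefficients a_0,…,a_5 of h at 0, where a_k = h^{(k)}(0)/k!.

f: a_k = 1, 1, 3, 5, 11, 21, …
g: a_k = -3, 0, 6, 0, -2, 0, …
Product ⇒ symmetric product L₀, ord ≤ 2.
L = (4·x + 8·x^2) + (2 + 8·x)·Dx + (-1 + x + 2·x^2)·Dx^2  (order 2).
h: a_k = -3, -3, -3, -9, -17, -35, …
ICs: h(0) = -3, h′(0) = -3.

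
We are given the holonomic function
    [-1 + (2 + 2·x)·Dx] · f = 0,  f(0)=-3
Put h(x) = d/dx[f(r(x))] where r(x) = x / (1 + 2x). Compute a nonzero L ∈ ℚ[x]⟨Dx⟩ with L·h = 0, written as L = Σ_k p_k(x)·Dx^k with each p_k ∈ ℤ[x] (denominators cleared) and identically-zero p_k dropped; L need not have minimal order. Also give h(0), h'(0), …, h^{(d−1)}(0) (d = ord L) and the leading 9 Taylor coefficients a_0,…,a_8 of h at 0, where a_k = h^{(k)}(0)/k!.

L = (-9 - 24·x) + (-2 - 10·x - 12·x^2)·Dx  (order 1).
h: a_k = -3/2, 27/4, -369/16, 2271/32, -53145/256, 302805/512, -3404205/2048, 19021095/4096, -849059145/65536, …
ICs: h(0) = -3/2.

f: a_k = -3, -3/2, 3/8, -3/16, 15/128, -21/256, 63/1024, -99/2048, 1287/32768, …
f∘r: x↦r, Dx↦Dx/r' in L_f ⇒ L₀.
Differentiate: ansatz ord ≤ ord L₀ ⇒ L.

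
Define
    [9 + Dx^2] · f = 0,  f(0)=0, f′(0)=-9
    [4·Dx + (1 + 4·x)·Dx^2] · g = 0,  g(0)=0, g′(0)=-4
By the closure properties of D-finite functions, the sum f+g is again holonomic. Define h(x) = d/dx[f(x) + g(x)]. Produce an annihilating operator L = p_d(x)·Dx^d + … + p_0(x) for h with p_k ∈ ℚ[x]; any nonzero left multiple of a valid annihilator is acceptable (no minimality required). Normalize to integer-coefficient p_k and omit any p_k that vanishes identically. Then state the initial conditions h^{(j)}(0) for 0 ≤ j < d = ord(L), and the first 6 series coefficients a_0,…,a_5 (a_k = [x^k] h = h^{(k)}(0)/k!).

f: a_k = 0, -9, 0, 27/2, 0, -243/40, …
g: a_k = 0, -4, 8, -64/3, 64, -1024/5, …
L₀ := lclm(L_f,L_g); ord L₀ ≤ 2+2.
h₀' ⇒ L via d/dx closure of L₀.
L = (3780 + 2592·x + 5184·x^2) + (369 + 2124·x + 3888·x^2 + 5184·x^3)·Dx + (420 + 288·x + 576·x^2)·Dx^2 + (41 + 236·x + 432·x^2 + 576·x^3)·Dx^3  (order 3).
h: a_k = -13, 16, -47/2, 256, -8435/8, 4096, …
ICs: h(0) = -13, h′(0) = 16, h′′(0) = -47.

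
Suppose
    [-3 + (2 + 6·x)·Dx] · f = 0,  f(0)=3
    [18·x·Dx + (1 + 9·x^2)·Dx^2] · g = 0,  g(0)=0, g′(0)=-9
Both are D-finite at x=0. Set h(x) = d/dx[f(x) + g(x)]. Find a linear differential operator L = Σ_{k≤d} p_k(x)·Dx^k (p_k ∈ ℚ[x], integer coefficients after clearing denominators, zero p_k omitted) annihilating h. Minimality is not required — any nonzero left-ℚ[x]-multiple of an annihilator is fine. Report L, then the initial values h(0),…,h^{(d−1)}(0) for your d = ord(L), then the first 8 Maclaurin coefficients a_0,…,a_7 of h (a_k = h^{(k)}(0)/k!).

f: a_k = 3, 9/2, -27/8, 81/16, -1215/128, 5103/256, -45927/1024, 216513/2048, …
g: a_k = 0, -9, 0, 27, 0, -729/5, 0, 6561/7, …
L₀ := lclm(L_f,L_g); ord L₀ ≤ 1+2.
Derive L from L₀ (diff closure).
L = (-36 - 270·x + 972·x^2 + 1458·x^3) + (-33 - 144·x + 270·x^2 + 3888·x^3 + 5103·x^4)·Dx + (-2 + 18·x + 108·x^2 + 324·x^3 + 1134·x^4 + 1458·x^5)·Dx^2  (order 2).
h: a_k = -9/2, -27/4, 1539/16, -1215/32, -161109/256, -137781/512, 14952519/2048, -8444007/4096, …
ICs: h(0) = -9/2, h′(0) = -27/4.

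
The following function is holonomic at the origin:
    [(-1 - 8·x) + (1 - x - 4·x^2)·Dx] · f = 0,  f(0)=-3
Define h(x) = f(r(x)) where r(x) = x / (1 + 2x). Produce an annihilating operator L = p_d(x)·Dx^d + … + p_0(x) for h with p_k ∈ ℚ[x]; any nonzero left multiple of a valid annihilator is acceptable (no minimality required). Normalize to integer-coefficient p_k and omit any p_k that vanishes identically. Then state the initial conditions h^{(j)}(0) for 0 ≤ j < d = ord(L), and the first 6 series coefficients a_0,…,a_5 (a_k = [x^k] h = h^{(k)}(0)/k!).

f: a_k = -3, -3, -15, -27, -87, -195, …
L₀ from L_f via x↦r, Dx↦r'^{-1}Dx.
L = (1 + 10·x) + (-1 - 5·x - 4·x^2 + 4·x^3)·Dx  (order 1).
h: a_k = -3, -3, -9, 21, -81, 285, …
ICs: h(0) = -3.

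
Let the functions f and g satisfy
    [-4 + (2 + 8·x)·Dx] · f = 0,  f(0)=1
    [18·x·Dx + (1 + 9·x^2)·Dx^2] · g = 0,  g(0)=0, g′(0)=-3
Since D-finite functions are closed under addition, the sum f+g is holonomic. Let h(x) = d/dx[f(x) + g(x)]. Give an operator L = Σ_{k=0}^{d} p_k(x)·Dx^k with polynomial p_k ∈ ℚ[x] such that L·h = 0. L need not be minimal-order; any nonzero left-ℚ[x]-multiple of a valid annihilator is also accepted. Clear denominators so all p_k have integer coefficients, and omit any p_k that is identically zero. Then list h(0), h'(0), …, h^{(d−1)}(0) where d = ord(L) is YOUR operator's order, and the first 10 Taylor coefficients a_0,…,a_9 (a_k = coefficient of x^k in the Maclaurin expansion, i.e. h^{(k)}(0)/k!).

L = (-18 - 180·x + 486·x^2 + 972·x^3) + (-15 - 72·x - 9·x^2 + 1944·x^3 + 3402·x^4)·Dx + (-1 + 5·x + 54·x^2 + 153·x^3 + 567·x^4 + 972·x^5)·Dx^2  (order 2).
h: a_k = -1, -4, 39, -40, -103, -504, 4035, -6864, 6057, -97240, …
ICs: h(0) = -1, h′(0) = -4.

f: a_k = 1, 2, -2, 4, -10, 28, -84, 264, -858, 2860, …
g: a_k = 0, -3, 0, 9, 0, -243/5, 0, 2187/7, 0, -2187, …
Sum ⇒ L₀ = lclm(L_f,L_g) in ℚ(x)⟨Dx⟩.
Differentiate: ansatz ord ≤ ord L₀ ⇒ L.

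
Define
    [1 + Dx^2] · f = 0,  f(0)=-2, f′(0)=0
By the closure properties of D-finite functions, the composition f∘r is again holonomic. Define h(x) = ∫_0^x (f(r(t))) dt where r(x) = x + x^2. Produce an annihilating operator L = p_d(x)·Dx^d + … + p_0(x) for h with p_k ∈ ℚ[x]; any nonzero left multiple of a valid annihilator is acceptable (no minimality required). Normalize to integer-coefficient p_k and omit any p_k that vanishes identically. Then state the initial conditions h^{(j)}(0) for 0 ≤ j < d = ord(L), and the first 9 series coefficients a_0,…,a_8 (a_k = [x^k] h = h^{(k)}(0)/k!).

L = (1 + 6·x + 12·x^2 + 8·x^3)·Dx - 2·Dx^2 + (1 + 2·x)·Dx^3  (order 3).
h: a_k = 0, -2, 0, 1/3, 1/2, 11/60, -1/18, -179/2520, -19/480, …
ICs: h(0) = 0, h′(0) = -2, h′′(0) = 0.

f: a_k = -2, 0, 1, 0, -1/12, 0, 1/360, 0, -1/20160, …
L₀ from L_f via x↦r, Dx↦r'^{-1}Dx.
h=∫₀ˣh₀: take L = L₀·Dx.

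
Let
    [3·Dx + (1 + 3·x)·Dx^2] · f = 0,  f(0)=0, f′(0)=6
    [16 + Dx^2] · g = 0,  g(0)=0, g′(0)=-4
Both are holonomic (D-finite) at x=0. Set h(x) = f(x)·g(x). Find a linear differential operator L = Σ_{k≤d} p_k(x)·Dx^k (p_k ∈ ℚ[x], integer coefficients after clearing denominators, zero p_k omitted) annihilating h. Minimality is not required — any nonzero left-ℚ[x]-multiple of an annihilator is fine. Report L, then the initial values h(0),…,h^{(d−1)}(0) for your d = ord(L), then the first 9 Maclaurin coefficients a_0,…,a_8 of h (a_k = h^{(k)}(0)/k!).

L = (2272 + 127488·x + 781056·x^2 + 1769472·x^3 + 1327104·x^4) + (4416 + 50112·x + 165888·x^2 + 165888·x^3)·Dx + (1022 + 19392·x + 102816·x^2 + 221184·x^3 + 165888·x^4)·Dx^2 + (276 + 3132·x + 10368·x^2 + 10368·x^3)·Dx^3 + (55 + 714·x + 3375·x^2 + 6912·x^3 + 5184·x^4)·Dx^4  (order 4).
h: a_k = 0, 0, -24, 36, -8, 66, -248, 3084/5, -167656/105, …
ICs: h(0) = 0, h′(0) = 0, h′′(0) = -48, h′′′(0) = 216.

f: a_k = 0, 6, -9, 18, -81/2, 486/5, -243, 4374/7, -6561/4, …
g: a_k = 0, -4, 0, 32/3, 0, -128/15, 0, 1024/315, 0, …
Sym-product of L_f,L_g gives L₀ (≤ ord 4).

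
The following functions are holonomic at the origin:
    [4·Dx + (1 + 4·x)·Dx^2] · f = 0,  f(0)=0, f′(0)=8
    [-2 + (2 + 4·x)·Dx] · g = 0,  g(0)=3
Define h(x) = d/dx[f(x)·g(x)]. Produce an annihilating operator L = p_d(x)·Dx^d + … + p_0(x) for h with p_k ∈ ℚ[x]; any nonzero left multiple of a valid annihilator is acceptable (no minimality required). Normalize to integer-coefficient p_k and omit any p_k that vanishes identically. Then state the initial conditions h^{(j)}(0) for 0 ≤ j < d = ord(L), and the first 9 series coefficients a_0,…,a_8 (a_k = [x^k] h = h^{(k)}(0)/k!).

L = (-11 - 8·x + 16·x^2) + (-14 - 36·x + 48·x^2 + 128·x^3)·Dx + (-1 - 4·x + 12·x^2 + 64·x^3 + 64·x^4)·Dx^2  (order 2).
h: a_k = 24, -48, 204, -880, 3709, -76806/5, 629127/10, -8954868/35, 116010231/112, …
ICs: h(0) = 24, h′(0) = -48.

f: a_k = 0, 8, -16, 128/3, -128, 2048/5, -4096/3, 32768/7, -16384, …
g: a_k = 3, 3, -3/2, 3/2, -15/8, 21/8, -63/16, 99/16, -1287/128, …
h₀=f·g: eliminate ⇒ L₀, order ≤ 2·1.
h=h₀': d/dx-closure on L₀ ⇒ L.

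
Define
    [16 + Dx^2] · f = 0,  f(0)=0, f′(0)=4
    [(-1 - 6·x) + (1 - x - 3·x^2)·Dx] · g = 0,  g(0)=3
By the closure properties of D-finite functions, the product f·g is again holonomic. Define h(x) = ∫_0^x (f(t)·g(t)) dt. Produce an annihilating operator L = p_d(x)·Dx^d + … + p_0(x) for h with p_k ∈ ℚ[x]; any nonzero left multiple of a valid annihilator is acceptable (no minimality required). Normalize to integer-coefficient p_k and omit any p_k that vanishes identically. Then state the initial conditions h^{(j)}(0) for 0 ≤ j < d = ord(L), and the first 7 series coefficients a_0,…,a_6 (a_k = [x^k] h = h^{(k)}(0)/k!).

L = (-10 + 16·x + 48·x^2)·Dx + (2 + 12·x)·Dx^2 + (-1 + x + 3·x^2)·Dx^3  (order 3).
h: a_k = 0, 0, 6, 4, 4, 52/5, 314/15, …
ICs: h(0) = 0, h′(0) = 0, h′′(0) = 12.

f: a_k = 0, 4, 0, -32/3, 0, 128/15, 0, …
g: a_k = 3, 3, 12, 21, 57, 120, 291, …
Product ⇒ symmetric product L₀, ord ≤ 2.
∫: right-multiply L₀ by Dx.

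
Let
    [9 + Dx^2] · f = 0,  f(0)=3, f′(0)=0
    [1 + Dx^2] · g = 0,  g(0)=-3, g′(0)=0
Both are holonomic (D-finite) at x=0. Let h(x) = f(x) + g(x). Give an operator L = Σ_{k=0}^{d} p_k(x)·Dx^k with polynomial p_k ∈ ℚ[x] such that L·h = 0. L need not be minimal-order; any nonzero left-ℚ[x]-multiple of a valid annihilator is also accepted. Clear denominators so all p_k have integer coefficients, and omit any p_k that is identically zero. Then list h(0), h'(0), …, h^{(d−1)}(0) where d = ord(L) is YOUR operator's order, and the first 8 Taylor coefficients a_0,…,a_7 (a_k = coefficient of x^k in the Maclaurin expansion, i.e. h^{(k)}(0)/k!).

f: a_k = 3, 0, -27/2, 0, 81/8, 0, -243/80, 0, …
g: a_k = -3, 0, 3/2, 0, -1/8, 0, 1/240, 0, …
f+g: L₀ = lclm(L_f,L_g), ord ≤ 2+2.
L = 9 + 10·Dx^2 + Dx^4  (order 4).
h: a_k = 0, 0, -12, 0, 10, 0, -91/30, 0, …
ICs: h(0) = 0, h′(0) = 0, h′′(0) = -24, h′′′(0) = 0.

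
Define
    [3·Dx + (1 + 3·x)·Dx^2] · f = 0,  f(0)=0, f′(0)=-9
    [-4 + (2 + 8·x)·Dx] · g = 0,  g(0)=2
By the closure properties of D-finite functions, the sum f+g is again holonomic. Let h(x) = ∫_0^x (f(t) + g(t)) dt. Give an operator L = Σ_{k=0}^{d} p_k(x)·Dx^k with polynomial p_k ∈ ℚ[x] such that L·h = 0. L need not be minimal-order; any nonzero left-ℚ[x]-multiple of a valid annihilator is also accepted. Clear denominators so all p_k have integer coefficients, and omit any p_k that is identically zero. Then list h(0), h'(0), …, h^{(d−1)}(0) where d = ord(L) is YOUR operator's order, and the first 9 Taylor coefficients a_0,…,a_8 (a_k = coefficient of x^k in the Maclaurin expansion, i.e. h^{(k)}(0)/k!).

L = 36·x·Dx^2 + (6 + 72·x + 180·x^2)·Dx^3 + (1 + 13·x + 54·x^2 + 72·x^3)·Dx^4  (order 4).
h: a_k = 0, 2, -5/2, 19/6, -19/4, 163/20, -449/30, 393/14, -2865/56, …
ICs: h(0) = 0, h′(0) = 2, h′′(0) = -5, h′′′(0) = 19.

f: a_k = 0, -9, 27/2, -27, 243/4, -729/5, 729/2, -6561/7, 19683/8, …
g: a_k = 2, 4, -4, 8, -20, 56, -168, 528, -1716, …
f+g: L₀ = lclm(L_f,L_g), ord ≤ 2+1.
h=∫h₀ ⇒ L = L₀·Dx.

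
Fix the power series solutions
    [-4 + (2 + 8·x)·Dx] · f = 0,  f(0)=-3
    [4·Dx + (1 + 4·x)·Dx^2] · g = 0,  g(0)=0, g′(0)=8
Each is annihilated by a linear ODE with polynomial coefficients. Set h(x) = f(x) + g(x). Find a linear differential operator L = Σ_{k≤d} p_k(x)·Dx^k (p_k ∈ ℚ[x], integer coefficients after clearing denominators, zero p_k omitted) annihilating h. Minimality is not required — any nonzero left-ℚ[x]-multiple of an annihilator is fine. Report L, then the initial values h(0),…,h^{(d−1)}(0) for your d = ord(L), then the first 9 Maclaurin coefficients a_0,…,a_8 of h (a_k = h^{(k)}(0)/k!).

L = 8·Dx + (10 + 40·x)·Dx^2 + (1 + 8·x + 16·x^2)·Dx^3  (order 3).
h: a_k = -3, 2, -10, 92/3, -98, 1628/5, -3340/3, 27224/7, -13810, …
ICs: h(0) = -3, h′(0) = 2, h′′(0) = -20.

f: a_k = -3, -6, 6, -12, 30, -84, 252, -792, 2574, …
g: a_k = 0, 8, -16, 128/3, -128, 2048/5, -4096/3, 32768/7, -16384, …
L₀ := lclm(L_f,L_g); ord L₀ ≤ 1+2.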